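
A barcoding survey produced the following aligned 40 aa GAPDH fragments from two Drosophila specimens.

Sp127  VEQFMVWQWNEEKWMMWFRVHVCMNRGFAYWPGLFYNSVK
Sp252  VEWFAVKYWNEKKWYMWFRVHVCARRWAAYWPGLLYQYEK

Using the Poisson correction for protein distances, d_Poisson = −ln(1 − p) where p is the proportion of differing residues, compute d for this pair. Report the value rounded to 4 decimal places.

0.4308

The sequences differ at positions 3 (Q/W), 5 (M/A), 7 (W/K), 8 (Q/Y), 12 (E/K), 15 (M/Y), 24 (M/A), 25 (N/R), 27 (G/W), 28 (F/A), 35 (F/L), 37 (N/Q), 38 (S/Y), 39 (V/E).
p = 14/40 = 0.350000.
d = −ln(1 − 0.350000) = −ln(0.650000) = 0.4308.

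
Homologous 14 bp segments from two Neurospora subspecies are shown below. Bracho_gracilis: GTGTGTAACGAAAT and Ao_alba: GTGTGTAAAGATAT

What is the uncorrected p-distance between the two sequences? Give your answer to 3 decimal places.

0.143

Differing sites — 9:C/A; 12:A/T.
There are 2 differences over 14 sites, so p = 2/14 = 0.143.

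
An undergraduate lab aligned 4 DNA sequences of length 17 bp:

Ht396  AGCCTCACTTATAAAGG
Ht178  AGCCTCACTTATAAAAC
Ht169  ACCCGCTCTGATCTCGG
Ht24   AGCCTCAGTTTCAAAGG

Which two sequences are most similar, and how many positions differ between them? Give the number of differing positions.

2

Pairwise Hamming distances:
  Ht396 vs Ht178: 2
  Ht396 vs Ht169: 7
  Ht396 vs Ht24: 3
  Ht178 vs Ht169: 9
  Ht178 vs Ht24: 5
  Ht169 vs Ht24: 10
The smallest is 2, between Ht396 and Ht178.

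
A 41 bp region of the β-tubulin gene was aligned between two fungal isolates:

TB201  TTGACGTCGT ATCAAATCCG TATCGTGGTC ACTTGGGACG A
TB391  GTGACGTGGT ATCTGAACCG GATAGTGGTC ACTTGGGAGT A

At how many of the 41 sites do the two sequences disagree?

9

The sequences differ at positions 1 (T/G), 8 (C/G), 14 (A/T), 15 (A/G), 17 (T/A), 21 (T/G), 24 (C/A), 39 (C/G), 40 (G/T).
That gives 9 mismatches out of 41 aligned sites, so the Hamming distance is 9.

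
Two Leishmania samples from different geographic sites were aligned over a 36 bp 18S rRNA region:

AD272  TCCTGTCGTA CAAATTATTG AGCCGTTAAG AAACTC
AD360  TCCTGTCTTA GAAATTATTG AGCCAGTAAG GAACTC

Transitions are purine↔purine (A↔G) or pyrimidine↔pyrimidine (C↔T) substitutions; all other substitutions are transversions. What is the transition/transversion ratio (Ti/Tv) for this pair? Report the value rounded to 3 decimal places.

0.667

Differing sites — 8:G/T (Tv); 11:C/G (Tv); 25:G/A (Ti); 26:T/G (Tv); 31:A/G (Ti).
Of the 5 differences, 2 transitions and 3 transversions, so Ti/Tv = 2/3 = 0.667.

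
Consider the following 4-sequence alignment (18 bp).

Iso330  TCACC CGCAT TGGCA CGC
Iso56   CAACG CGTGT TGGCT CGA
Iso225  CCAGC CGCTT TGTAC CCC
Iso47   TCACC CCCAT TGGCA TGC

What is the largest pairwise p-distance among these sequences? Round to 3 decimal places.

0.556

Pairwise Hamming distances:
  Iso330 vs Iso56: 7
  Iso330 vs Iso225: 7
  Iso330 vs Iso47: 2
  Iso56 vs Iso225: 10
  Iso56 vs Iso47: 9
  Iso225 vs Iso47: 9
The largest is 10 mismatches, between Iso56 and Iso225; p = 10/18 = 0.556.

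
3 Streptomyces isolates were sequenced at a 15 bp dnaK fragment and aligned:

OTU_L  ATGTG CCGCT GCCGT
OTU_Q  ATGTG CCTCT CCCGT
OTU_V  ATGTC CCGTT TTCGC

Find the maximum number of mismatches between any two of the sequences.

Pairwise Hamming distances:
  OTU_L vs OTU_Q: 2
  OTU_L vs OTU_V: 5
  OTU_Q vs OTU_V: 6
The largest is 6, between OTU_Q and OTU_V.

6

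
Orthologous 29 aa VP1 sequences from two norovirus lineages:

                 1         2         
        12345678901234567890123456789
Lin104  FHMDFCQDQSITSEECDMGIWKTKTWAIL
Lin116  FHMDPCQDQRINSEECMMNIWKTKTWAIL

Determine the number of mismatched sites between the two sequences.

The sequences differ at positions 5 (F/P), 10 (S/R), 12 (T/N), 17 (D/M), 19 (G/N).
That gives 5 mismatches out of 29 aligned sites, so the Hamming distance is 5.

5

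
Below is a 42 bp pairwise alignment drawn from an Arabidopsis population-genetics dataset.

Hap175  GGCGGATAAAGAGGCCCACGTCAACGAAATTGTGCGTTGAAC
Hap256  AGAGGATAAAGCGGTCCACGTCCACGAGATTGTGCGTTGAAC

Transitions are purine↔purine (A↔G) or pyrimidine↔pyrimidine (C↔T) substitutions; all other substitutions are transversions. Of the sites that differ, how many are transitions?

Differing sites — 1:G/A (Ti); 3:C/A (Tv); 12:A/C (Tv); 15:C/T (Ti); 23:A/C (Tv); 28:A/G (Ti).
Of the 6 differences, 3 transitions and 3 transversions, so the answer is 3.

3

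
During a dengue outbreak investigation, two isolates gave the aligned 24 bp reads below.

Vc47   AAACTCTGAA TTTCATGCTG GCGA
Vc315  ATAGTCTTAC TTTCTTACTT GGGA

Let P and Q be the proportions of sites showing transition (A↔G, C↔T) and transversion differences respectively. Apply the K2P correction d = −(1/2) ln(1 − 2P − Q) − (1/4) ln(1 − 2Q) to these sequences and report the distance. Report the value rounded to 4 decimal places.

0.4539

Mismatches occur at site 2 (A↔T, transversion), site 4 (C↔G, transversion), site 8 (G↔T, transversion), site 10 (A↔C, transversion), site 15 (A↔T, transversion), site 17 (G↔A, transition), site 20 (G↔T, transversion), site 22 (C↔G, transversion).
Of the 8 differences, 1 transition and 7 transversions over 24 sites: P = 1/24 = 0.041667, Q = 7/24 = 0.291667.
d = −0.5·ln(0.624999) − 0.25·ln(0.416666) = −0.5·(-0.470005) − 0.25·(-0.875470) = 0.4539.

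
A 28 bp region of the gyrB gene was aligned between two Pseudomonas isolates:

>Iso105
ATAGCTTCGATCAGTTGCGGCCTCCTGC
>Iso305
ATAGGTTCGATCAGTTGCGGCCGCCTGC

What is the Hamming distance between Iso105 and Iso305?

Differing sites — 5:C/G; 23:T/G.
That gives 2 mismatches out of 28 aligned sites, so the Hamming distance is 2.

2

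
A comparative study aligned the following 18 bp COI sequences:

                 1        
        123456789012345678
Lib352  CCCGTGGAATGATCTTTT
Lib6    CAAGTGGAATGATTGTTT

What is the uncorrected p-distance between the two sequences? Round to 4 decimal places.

0.2222

Differing sites — 2:C/A; 3:C/A; 14:C/T; 15:T/G.
There are 4 differences over 18 sites, so p = 4/18 = 0.2222.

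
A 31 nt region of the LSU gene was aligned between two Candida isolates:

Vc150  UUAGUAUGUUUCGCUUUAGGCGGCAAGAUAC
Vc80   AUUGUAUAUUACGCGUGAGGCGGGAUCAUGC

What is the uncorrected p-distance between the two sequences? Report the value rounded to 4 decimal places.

0.3226

Differing sites — 1:U/A; 3:A/U; 8:G/A; 11:U/A; 15:U/G; 17:U/G; 24:C/G; 26:A/U; 27:G/C; 30:A/G.
There are 10 differences over 31 sites, so p = 10/31 = 0.3226.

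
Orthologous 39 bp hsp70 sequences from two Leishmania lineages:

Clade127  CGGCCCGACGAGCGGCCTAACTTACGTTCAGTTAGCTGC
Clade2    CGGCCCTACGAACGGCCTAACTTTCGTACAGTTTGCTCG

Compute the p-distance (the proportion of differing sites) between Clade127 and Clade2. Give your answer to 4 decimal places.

Differing sites — 7:G/T; 12:G/A; 24:A/T; 28:T/A; 34:A/T; 38:G/C; 39:C/G.
There are 7 differences over 39 sites, so p = 7/39 = 0.1795.

0.1795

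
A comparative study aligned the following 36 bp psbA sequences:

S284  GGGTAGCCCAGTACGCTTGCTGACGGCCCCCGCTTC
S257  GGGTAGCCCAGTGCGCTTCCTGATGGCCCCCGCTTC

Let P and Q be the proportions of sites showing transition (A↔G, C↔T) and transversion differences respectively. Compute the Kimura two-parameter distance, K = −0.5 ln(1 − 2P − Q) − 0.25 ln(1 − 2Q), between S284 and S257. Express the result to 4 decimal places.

0.0891

Differing sites — 13:A/G (Ti); 19:G/C (Tv); 24:C/T (Ti).
Of the 3 differences, 2 transitions and 1 transversion over 36 sites: P = 2/36 = 0.055556, Q = 1/36 = 0.027778.
d = −0.5·ln(0.861110) − 0.25·ln(0.944444) = −0.5·(-0.149533) − 0.25·(-0.057159) = 0.0891.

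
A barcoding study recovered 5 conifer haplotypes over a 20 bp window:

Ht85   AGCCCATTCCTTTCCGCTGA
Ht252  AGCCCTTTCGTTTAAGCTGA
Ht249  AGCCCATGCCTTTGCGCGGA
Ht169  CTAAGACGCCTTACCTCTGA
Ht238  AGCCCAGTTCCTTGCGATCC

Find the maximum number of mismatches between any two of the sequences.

Pairwise Hamming distances:
  Ht85 vs Ht252: 4
  Ht85 vs Ht249: 3
  Ht85 vs Ht169: 9
  Ht85 vs Ht238: 7
  Ht252 vs Ht249: 6
  Ht252 vs Ht169: 13
  Ht252 vs Ht238: 10
  Ht249 vs Ht169: 10
  Ht249 vs Ht238: 8
  Ht169 vs Ht238: 15
The largest is 15, between Ht169 and Ht238.

15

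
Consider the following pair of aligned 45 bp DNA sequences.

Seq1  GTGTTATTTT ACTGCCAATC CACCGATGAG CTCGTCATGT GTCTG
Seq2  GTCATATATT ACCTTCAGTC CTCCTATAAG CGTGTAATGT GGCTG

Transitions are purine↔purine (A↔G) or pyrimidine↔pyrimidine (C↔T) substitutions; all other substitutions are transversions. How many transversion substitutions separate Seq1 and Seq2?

9

Mismatches occur at site 3 (G↔C, transversion), site 4 (T↔A, transversion), site 8 (T↔A, transversion), site 13 (T↔C, transition), site 14 (G↔T, transversion), site 15 (C↔T, transition), site 18 (A↔G, transition), site 22 (A↔T, transversion), site 25 (G↔T, transversion), site 28 (G↔A, transition), site 32 (T↔G, transversion), site 33 (C↔T, transition), site 36 (C↔A, transversion), site 42 (T↔G, transversion).
Of the 14 differences, 5 transitions and 9 transversions, so the answer is 9.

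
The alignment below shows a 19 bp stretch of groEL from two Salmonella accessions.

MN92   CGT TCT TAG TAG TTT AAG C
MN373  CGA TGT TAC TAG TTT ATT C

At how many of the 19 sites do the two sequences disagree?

5

The sequences differ at positions 3 (T/A), 5 (C/G), 9 (G/C), 17 (A/T), 18 (G/T).
That gives 5 mismatches out of 19 aligned sites, so the Hamming distance is 5.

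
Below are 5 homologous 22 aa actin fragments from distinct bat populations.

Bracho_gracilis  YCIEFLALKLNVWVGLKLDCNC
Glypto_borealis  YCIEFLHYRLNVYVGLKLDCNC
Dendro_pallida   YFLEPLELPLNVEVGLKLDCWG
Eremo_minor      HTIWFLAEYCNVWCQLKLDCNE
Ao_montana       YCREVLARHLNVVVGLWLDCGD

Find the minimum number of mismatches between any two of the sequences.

4

Pairwise Hamming distances:
  Bracho_gracilis vs Glypto_borealis: 4
  Bracho_gracilis vs Dendro_pallida: 8
  Bracho_gracilis vs Eremo_minor: 9
  Bracho_gracilis vs Ao_montana: 8
  Glypto_borealis vs Dendro_pallida: 9
  Glypto_borealis vs Eremo_minor: 11
  Glypto_borealis vs Ao_montana: 9
  Dendro_pallida vs Eremo_minor: 14
  Dendro_pallida vs Ao_montana: 10
  Eremo_minor vs Ao_montana: 14
The smallest is 4, between Bracho_gracilis and Glypto_borealis.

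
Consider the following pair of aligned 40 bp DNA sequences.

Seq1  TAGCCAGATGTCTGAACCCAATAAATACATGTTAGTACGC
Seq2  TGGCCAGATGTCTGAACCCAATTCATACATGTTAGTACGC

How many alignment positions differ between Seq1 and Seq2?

The sequences differ at positions 2 (A/G), 23 (A/T), 24 (A/C).
That gives 3 mismatches out of 40 aligned sites, so the Hamming distance is 3.

3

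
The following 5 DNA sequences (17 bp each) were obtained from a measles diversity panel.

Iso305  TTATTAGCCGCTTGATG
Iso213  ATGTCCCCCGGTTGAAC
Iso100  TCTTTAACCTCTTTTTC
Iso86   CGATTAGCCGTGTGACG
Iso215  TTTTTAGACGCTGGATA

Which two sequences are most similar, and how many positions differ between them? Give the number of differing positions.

Pairwise Hamming distances:
  Iso305 vs Iso213: 8
  Iso305 vs Iso100: 7
  Iso305 vs Iso86: 5
  Iso305 vs Iso215: 4
  Iso213 vs Iso100: 11
  Iso213 vs Iso86: 10
  Iso213 vs Iso215: 10
  Iso100 vs Iso86: 11
  Iso100 vs Iso215: 8
  Iso86 vs Iso215: 9
The smallest is 4, between Iso305 and Iso215.

4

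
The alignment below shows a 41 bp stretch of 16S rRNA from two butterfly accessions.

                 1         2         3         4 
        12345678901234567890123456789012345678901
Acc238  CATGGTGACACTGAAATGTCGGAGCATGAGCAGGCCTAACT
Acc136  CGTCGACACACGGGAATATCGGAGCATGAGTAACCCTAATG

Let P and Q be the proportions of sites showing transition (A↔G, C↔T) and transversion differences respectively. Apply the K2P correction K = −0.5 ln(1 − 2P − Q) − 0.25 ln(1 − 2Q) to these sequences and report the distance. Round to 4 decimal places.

The sequences differ at positions 2 (A/G, transition), 4 (G/C, transversion), 6 (T/A, transversion), 7 (G/C, transversion), 12 (T/G, transversion), 14 (A/G, transition), 18 (G/A, transition), 31 (C/T, transition), 33 (G/A, transition), 34 (G/C, transversion), 40 (C/T, transition), 41 (T/G, transversion).
Of the 12 differences, 6 transitions and 6 transversions over 41 sites: P = 6/41 = 0.146341, Q = 6/41 = 0.146341.
d = −0.5·ln(0.560977) − 0.25·ln(0.707318) = −0.5·(-0.578075) − 0.25·(-0.346275) = 0.3756.

0.3756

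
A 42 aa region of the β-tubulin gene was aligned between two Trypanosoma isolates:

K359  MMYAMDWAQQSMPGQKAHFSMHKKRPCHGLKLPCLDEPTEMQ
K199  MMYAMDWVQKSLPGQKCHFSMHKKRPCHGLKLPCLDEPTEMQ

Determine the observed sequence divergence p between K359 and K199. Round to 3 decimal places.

The sequences differ at positions 8 (A/V), 10 (Q/K), 12 (M/L), 17 (A/C).
There are 4 differences over 42 sites, so p = 4/42 = 0.095.

0.095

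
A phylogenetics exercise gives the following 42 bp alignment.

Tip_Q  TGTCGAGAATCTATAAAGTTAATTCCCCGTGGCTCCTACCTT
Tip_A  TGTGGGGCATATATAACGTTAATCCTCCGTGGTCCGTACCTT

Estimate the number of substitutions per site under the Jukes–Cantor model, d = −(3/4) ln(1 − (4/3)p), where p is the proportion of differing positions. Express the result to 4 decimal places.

The sequences differ at positions 4 (C/G), 6 (A/G), 8 (A/C), 11 (C/A), 17 (A/C), 24 (T/C), 26 (C/T), 33 (C/T), 34 (T/C), 36 (C/G).
p = 10/42 = 0.238095.
d = −0.75 · ln(1 − (4/3)·0.238095) = −0.75 · ln(0.682540) = −0.75 · (-0.381934) = 0.2865.

0.2865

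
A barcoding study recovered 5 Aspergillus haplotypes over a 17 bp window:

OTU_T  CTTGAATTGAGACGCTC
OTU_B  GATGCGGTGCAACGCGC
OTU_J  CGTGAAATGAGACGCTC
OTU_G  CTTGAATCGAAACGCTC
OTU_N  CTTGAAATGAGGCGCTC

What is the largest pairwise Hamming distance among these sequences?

9

Pairwise Hamming distances:
  OTU_T vs OTU_B: 8
  OTU_T vs OTU_J: 2
  OTU_T vs OTU_G: 2
  OTU_T vs OTU_N: 2
  OTU_B vs OTU_J: 8
  OTU_B vs OTU_G: 8
  OTU_B vs OTU_N: 9
  OTU_J vs OTU_G: 4
  OTU_J vs OTU_N: 2
  OTU_G vs OTU_N: 4
The largest is 9, between OTU_B and OTU_N.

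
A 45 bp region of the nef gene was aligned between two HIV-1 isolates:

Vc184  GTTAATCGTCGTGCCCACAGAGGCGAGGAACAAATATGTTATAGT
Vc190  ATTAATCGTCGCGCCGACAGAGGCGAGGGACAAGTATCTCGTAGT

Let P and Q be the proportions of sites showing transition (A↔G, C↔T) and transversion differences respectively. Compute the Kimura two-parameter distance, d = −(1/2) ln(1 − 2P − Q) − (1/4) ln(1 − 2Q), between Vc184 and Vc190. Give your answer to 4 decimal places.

0.2096

The sequences differ at positions 1 (G/A, transition), 12 (T/C, transition), 16 (C/G, transversion), 29 (A/G, transition), 34 (A/G, transition), 38 (G/C, transversion), 40 (T/C, transition), 41 (A/G, transition).
Of the 8 differences, 6 transitions and 2 transversions over 45 sites: P = 6/45 = 0.133333, Q = 2/45 = 0.044444.
d = −0.5·ln(0.688890) − 0.25·ln(0.911112) = −0.5·(-0.372674) − 0.25·(-0.093089) = 0.2096.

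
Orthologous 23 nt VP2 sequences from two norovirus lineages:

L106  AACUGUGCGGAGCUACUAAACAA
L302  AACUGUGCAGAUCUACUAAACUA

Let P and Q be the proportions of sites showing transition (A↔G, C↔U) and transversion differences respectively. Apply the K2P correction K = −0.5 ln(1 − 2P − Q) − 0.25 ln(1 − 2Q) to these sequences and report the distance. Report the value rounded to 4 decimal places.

The sequences differ at positions 9 (G/A, transition), 12 (G/U, transversion), 22 (A/U, transversion).
Of the 3 differences, 1 transition and 2 transversions over 23 sites: P = 1/23 = 0.043478, Q = 2/23 = 0.086957.
d = −0.5·ln(0.826087) − 0.25·ln(0.826086) = −0.5·(-0.191055) − 0.25·(-0.191056) = 0.1433.

0.1433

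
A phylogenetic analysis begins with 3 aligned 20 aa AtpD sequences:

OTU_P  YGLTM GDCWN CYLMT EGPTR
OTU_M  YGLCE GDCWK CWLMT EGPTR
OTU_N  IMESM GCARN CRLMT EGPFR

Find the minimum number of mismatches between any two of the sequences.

4

Pairwise Hamming distances:
  OTU_P vs OTU_M: 4
  OTU_P vs OTU_N: 9
  OTU_M vs OTU_N: 11
The smallest is 4, between OTU_P and OTU_M.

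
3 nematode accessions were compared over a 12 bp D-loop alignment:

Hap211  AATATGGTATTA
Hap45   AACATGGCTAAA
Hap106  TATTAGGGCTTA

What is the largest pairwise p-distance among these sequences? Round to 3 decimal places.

0.667

Pairwise Hamming distances:
  Hap211 vs Hap45: 5
  Hap211 vs Hap106: 5
  Hap45 vs Hap106: 8
The largest is 8 mismatches, between Hap45 and Hap106; p = 8/12 = 0.667.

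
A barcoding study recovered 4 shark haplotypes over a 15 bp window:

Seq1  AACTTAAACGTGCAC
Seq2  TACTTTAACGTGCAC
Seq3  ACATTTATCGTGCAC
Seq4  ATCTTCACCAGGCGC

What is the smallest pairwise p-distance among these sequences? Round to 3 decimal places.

0.133

Pairwise Hamming distances:
  Seq1 vs Seq2: 2
  Seq1 vs Seq3: 4
  Seq1 vs Seq4: 6
  Seq2 vs Seq3: 4
  Seq2 vs Seq4: 7
  Seq3 vs Seq4: 7
The smallest is 2 mismatches, between Seq1 and Seq2; p = 2/15 = 0.133.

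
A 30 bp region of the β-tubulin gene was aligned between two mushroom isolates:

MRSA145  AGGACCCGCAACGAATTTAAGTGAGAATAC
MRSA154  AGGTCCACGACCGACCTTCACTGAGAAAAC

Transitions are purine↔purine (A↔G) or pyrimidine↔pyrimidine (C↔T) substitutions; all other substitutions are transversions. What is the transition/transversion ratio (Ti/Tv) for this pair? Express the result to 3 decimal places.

0.111

The sequences differ at positions 4 (A/T, transversion), 7 (C/A, transversion), 8 (G/C, transversion), 9 (C/G, transversion), 11 (A/C, transversion), 15 (A/C, transversion), 16 (T/C, transition), 19 (A/C, transversion), 21 (G/C, transversion), 28 (T/A, transversion).
Of the 10 differences, 1 transition and 9 transversions, so Ti/Tv = 1/9 = 0.111.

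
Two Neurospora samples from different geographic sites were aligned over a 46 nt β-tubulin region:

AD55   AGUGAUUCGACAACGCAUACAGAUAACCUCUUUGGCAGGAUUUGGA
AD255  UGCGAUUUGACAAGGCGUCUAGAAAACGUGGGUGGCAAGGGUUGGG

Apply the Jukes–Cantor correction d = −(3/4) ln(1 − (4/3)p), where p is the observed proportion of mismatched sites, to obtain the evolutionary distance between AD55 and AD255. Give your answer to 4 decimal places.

0.4674

Differing sites — 1:A/U; 3:U/C; 8:C/U; 14:C/G; 17:A/G; 19:A/C; 20:C/U; 24:U/A; 28:C/G; 30:C/G; 31:U/G; 32:U/G; 38:G/A; 40:A/G; 41:U/G; 46:A/G.
p = 16/46 = 0.347826.
d = −0.75 · ln(1 − (4/3)·0.347826) = −0.75 · ln(0.536232) = −0.75 · (-0.623188) = 0.4674.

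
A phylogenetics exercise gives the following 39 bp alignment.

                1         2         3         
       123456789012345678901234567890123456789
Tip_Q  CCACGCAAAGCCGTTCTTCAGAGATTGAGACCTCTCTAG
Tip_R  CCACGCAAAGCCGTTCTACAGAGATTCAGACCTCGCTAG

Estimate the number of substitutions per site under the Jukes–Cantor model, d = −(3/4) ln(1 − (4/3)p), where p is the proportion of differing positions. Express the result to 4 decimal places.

Differing sites — 18:T/A; 27:G/C; 35:T/G.
p = 3/39 = 0.076923.
d = −0.75 · ln(1 − (4/3)·0.076923) = −0.75 · ln(0.897436) = −0.75 · (-0.108213) = 0.0812.

0.0812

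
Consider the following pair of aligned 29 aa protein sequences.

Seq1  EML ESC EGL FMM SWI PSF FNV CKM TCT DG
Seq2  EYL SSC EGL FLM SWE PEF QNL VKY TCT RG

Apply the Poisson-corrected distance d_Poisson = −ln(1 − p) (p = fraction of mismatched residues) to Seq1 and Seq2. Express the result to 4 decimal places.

0.4229

Differing sites — 2:M/Y; 4:E/S; 11:M/L; 15:I/E; 17:S/E; 19:F/Q; 21:V/L; 22:C/V; 24:M/Y; 28:D/R.
p = 10/29 = 0.344828.
d = −ln(1 − 0.344828) = −ln(0.655172) = 0.4229.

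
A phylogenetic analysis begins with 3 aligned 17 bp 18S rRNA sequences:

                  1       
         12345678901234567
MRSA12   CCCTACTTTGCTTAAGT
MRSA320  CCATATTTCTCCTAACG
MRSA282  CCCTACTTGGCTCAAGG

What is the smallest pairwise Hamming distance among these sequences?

3

Pairwise Hamming distances:
  MRSA12 vs MRSA320: 7
  MRSA12 vs MRSA282: 3
  MRSA320 vs MRSA282: 7
The smallest is 3, between MRSA12 and MRSA282.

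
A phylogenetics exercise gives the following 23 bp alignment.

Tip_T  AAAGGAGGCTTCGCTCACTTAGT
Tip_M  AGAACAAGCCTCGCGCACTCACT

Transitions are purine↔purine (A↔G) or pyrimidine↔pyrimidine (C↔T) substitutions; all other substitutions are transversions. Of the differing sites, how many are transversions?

Mismatches occur at site 2 (A→G, transition), site 4 (G→A, transition), site 5 (G→C, transversion), site 7 (G→A, transition), site 10 (T→C, transition), site 15 (T→G, transversion), site 20 (T→C, transition), site 22 (G→C, transversion).
Of the 8 differences, 5 transitions and 3 transversions, so the answer is 3.

3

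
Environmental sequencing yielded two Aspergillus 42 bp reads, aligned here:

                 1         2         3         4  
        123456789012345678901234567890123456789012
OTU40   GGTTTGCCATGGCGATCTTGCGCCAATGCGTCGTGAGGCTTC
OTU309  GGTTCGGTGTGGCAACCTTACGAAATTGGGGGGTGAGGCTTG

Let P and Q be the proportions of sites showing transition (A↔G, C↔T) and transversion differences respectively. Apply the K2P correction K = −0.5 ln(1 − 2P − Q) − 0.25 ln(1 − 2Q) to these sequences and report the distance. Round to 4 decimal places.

Differing sites — 5:T/C (Ti); 7:C/G (Tv); 8:C/T (Ti); 9:A/G (Ti); 14:G/A (Ti); 16:T/C (Ti); 20:G/A (Ti); 23:C/A (Tv); 24:C/A (Tv); 26:A/T (Tv); 29:C/G (Tv); 31:T/G (Tv); 32:C/G (Tv); 42:C/G (Tv).
Of the 14 differences, 6 transitions and 8 transversions over 42 sites: P = 6/42 = 0.142857, Q = 8/42 = 0.190476.
d = −0.5·ln(0.523810) − 0.25·ln(0.619048) = −0.5·(-0.646626) − 0.25·(-0.479572) = 0.4432.

0.4432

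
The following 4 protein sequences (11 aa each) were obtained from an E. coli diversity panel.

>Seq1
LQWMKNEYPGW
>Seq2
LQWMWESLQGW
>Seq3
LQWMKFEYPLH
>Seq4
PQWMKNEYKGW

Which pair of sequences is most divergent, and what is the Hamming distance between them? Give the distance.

7

Pairwise Hamming distances:
  Seq1 vs Seq2: 5
  Seq1 vs Seq3: 3
  Seq1 vs Seq4: 2
  Seq2 vs Seq3: 7
  Seq2 vs Seq4: 6
  Seq3 vs Seq4: 5
The largest is 7, between Seq2 and Seq3.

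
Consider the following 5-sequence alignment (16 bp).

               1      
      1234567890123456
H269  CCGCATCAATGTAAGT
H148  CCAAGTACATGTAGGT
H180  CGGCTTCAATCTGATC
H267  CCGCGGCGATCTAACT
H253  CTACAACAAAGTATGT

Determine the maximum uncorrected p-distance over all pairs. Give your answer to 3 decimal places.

0.688

Pairwise Hamming distances:
  H269 vs H148: 6
  H269 vs H180: 6
  H269 vs H267: 5
  H269 vs H253: 5
  H148 vs H180: 11
  H148 vs H267: 8
  H148 vs H253: 8
  H180 vs H267: 7
  H180 vs H253: 10
  H267 vs H253: 9
The largest is 11 mismatches, between H148 and H180; p = 11/16 = 0.688.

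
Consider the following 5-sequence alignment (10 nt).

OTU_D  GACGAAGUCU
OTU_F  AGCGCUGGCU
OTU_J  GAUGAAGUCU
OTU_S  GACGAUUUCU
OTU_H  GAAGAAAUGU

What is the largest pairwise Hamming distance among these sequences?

8

Pairwise Hamming distances:
  OTU_D vs OTU_F: 5
  OTU_D vs OTU_J: 1
  OTU_D vs OTU_S: 2
  OTU_D vs OTU_H: 3
  OTU_F vs OTU_J: 6
  OTU_F vs OTU_S: 5
  OTU_F vs OTU_H: 8
  OTU_J vs OTU_S: 3
  OTU_J vs OTU_H: 3
  OTU_S vs OTU_H: 4
The largest is 8, between OTU_F and OTU_H.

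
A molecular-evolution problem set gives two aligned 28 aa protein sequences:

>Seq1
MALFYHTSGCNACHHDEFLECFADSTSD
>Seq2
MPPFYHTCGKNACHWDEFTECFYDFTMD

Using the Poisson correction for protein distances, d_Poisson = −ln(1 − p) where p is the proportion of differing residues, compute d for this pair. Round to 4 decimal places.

Mismatches occur at site 2 (A/P), site 3 (L/P), site 8 (S/C), site 10 (C/K), site 15 (H/W), site 19 (L/T), site 23 (A/Y), site 25 (S/F), site 27 (S/M).
p = 9/28 = 0.321429.
d = −ln(1 − 0.321429) = −ln(0.678571) = 0.3878.

0.3878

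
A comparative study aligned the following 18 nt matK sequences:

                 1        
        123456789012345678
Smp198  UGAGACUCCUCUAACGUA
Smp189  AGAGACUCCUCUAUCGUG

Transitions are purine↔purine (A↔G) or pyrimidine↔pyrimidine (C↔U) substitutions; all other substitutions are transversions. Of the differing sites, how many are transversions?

2

Mismatches occur at site 1 (U↔A, transversion), site 14 (A↔U, transversion), site 18 (A↔G, transition).
Of the 3 differences, 1 transition and 2 transversions, so the answer is 2.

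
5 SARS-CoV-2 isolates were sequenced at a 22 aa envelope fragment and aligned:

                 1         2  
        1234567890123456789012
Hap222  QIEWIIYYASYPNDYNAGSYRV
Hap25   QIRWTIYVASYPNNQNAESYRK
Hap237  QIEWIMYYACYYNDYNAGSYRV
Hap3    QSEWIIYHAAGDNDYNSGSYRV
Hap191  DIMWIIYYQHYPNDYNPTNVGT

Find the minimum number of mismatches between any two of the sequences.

3

Pairwise Hamming distances:
  Hap222 vs Hap25: 7
  Hap222 vs Hap237: 3
  Hap222 vs Hap3: 6
  Hap222 vs Hap191: 10
  Hap25 vs Hap237: 10
  Hap25 vs Hap3: 12
  Hap25 vs Hap191: 14
  Hap237 vs Hap3: 7
  Hap237 vs Hap191: 12
  Hap3 vs Hap191: 14
The smallest is 3, between Hap222 and Hap237.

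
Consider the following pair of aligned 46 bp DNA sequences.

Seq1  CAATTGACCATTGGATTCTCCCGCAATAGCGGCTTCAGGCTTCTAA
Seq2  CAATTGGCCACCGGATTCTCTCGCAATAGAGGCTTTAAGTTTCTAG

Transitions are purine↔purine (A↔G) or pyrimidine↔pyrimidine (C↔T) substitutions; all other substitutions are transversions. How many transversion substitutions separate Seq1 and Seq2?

The sequences differ at positions 7 (A/G, transition), 11 (T/C, transition), 12 (T/C, transition), 21 (C/T, transition), 30 (C/A, transversion), 36 (C/T, transition), 38 (G/A, transition), 40 (C/T, transition), 46 (A/G, transition).
Of the 9 differences, 8 transitions and 1 transversion, so the answer is 1.

1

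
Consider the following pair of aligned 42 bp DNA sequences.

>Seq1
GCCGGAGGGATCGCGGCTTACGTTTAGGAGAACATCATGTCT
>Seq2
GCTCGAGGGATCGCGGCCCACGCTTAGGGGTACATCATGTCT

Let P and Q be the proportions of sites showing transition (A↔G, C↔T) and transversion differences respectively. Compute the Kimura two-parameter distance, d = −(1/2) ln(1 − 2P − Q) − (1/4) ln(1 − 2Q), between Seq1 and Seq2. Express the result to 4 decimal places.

Differing sites — 3:C/T (Ti); 4:G/C (Tv); 18:T/C (Ti); 19:T/C (Ti); 23:T/C (Ti); 29:A/G (Ti); 31:A/T (Tv).
Of the 7 differences, 5 transitions and 2 transversions over 42 sites: P = 5/42 = 0.119048, Q = 2/42 = 0.047619.
d = −0.5·ln(0.714285) − 0.25·ln(0.904762) = −0.5·(-0.336473) − 0.25·(-0.100083) = 0.1933.

0.1933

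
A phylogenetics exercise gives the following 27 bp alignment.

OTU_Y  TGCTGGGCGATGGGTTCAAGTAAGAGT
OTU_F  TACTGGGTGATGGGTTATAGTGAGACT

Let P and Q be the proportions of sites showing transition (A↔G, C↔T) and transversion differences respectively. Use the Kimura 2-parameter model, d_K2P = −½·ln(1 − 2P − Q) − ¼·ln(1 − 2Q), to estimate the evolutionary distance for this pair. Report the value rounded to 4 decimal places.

0.2656

The sequences differ at positions 2 (G/A, transition), 8 (C/T, transition), 17 (C/A, transversion), 18 (A/T, transversion), 22 (A/G, transition), 26 (G/C, transversion).
Of the 6 differences, 3 transitions and 3 transversions over 27 sites: P = 3/27 = 0.111111, Q = 3/27 = 0.111111.
d = −0.5·ln(0.666667) − 0.25·ln(0.777778) = −0.5·(-0.405465) − 0.25·(-0.251314) = 0.2656.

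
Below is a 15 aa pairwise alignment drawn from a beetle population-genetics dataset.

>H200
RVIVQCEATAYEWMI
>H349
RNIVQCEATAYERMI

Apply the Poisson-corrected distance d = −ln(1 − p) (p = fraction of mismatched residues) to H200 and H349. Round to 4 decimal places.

0.1431

The sequences differ at positions 2 (V/N), 13 (W/R).
p = 2/15 = 0.133333.
d = −ln(1 − 0.133333) = −ln(0.866667) = 0.1431.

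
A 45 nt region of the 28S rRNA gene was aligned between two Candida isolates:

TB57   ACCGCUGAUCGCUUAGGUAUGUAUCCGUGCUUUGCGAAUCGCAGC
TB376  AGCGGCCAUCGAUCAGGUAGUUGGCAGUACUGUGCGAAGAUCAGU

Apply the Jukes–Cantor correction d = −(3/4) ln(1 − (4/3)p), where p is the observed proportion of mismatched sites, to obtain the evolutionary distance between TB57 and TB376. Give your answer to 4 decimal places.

0.5254

Mismatches occur at site 2 (C/G), site 5 (C/G), site 6 (U/C), site 7 (G/C), site 12 (C/A), site 14 (U/C), site 20 (U/G), site 21 (G/U), site 23 (A/G), site 24 (U/G), site 26 (C/A), site 29 (G/A), site 32 (U/G), site 39 (U/G), site 40 (C/A), site 41 (G/U), site 45 (C/U).
p = 17/45 = 0.377778.
d = −0.75 · ln(1 − (4/3)·0.377778) = −0.75 · ln(0.496296) = −0.75 · (-0.700583) = 0.5254.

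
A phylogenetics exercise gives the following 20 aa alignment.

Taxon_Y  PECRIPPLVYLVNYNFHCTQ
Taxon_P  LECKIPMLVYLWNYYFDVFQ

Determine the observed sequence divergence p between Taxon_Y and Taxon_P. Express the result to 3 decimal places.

0.400

The sequences differ at positions 1 (P/L), 4 (R/K), 7 (P/M), 12 (V/W), 15 (N/Y), 17 (H/D), 18 (C/V), 19 (T/F).
There are 8 differences over 20 sites, so p = 8/20 = 0.400.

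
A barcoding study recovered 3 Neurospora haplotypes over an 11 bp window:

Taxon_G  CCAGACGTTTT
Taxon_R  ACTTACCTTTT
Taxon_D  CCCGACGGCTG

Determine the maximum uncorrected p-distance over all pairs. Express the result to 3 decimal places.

Pairwise Hamming distances:
  Taxon_G vs Taxon_R: 4
  Taxon_G vs Taxon_D: 4
  Taxon_R vs Taxon_D: 7
The largest is 7 mismatches, between Taxon_R and Taxon_D; p = 7/11 = 0.636.

0.636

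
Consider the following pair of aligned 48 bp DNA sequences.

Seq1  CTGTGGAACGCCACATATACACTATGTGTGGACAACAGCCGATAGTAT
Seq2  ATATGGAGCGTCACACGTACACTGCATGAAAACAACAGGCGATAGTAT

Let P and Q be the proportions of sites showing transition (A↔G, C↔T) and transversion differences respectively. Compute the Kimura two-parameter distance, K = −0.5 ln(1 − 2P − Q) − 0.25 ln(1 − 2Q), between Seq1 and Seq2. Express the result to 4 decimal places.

0.3595

The sequences differ at positions 1 (C/A, transversion), 3 (G/A, transition), 8 (A/G, transition), 11 (C/T, transition), 16 (T/C, transition), 17 (A/G, transition), 24 (A/G, transition), 25 (T/C, transition), 26 (G/A, transition), 29 (T/A, transversion), 30 (G/A, transition), 31 (G/A, transition), 39 (C/G, transversion).
Of the 13 differences, 10 transitions and 3 transversions over 48 sites: P = 10/48 = 0.208333, Q = 3/48 = 0.062500.
d = −0.5·ln(0.520834) − 0.25·ln(0.875000) = −0.5·(-0.652324) − 0.25·(-0.133531) = 0.3595.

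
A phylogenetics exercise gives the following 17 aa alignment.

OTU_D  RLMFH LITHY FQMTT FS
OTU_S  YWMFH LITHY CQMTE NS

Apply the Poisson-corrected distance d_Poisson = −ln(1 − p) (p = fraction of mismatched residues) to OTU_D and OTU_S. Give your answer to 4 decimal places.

Differing sites — 1:R/Y; 2:L/W; 11:F/C; 15:T/E; 16:F/N.
p = 5/17 = 0.294118.
d = −ln(1 − 0.294118) = −ln(0.705882) = 0.3483.

0.3483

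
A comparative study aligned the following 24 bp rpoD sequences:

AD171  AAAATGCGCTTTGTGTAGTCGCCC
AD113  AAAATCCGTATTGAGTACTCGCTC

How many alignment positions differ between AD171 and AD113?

6

Mismatches occur at site 6 (G→C), site 9 (C→T), site 10 (T→A), site 14 (T→A), site 18 (G→C), site 23 (C→T).
That gives 6 mismatches out of 24 aligned sites, so the Hamming distance is 6.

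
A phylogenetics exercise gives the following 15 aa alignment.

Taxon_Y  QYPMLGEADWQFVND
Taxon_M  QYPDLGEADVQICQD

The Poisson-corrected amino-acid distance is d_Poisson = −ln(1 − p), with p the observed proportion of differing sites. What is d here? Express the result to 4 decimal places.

0.4055

Differing sites — 4:M/D; 10:W/V; 12:F/I; 13:V/C; 14:N/Q.
p = 5/15 = 0.333333.
d = −ln(1 − 0.333333) = −ln(0.666667) = 0.4055.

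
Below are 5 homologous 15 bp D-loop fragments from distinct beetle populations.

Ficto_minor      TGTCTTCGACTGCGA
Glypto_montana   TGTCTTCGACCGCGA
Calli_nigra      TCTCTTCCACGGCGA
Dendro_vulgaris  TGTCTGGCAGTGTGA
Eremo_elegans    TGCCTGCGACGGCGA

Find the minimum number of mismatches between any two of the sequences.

1

Pairwise Hamming distances:
  Ficto_minor vs Glypto_montana: 1
  Ficto_minor vs Calli_nigra: 3
  Ficto_minor vs Dendro_vulgaris: 5
  Ficto_minor vs Eremo_elegans: 3
  Glypto_montana vs Calli_nigra: 3
  Glypto_montana vs Dendro_vulgaris: 6
  Glypto_montana vs Eremo_elegans: 3
  Calli_nigra vs Dendro_vulgaris: 6
  Calli_nigra vs Eremo_elegans: 4
  Dendro_vulgaris vs Eremo_elegans: 6
The smallest is 1, between Ficto_minor and Glypto_montana.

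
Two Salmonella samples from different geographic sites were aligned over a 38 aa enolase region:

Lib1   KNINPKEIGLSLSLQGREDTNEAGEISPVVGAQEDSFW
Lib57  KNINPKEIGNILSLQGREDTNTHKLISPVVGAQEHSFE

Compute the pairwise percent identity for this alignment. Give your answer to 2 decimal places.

78.95%

The sequences differ at positions 10 (L/N), 11 (S/I), 22 (E/T), 23 (A/H), 24 (G/K), 25 (E/L), 35 (D/H), 38 (W/E).
30 of the 38 sites match, so the percent identity is 30/38 × 100 = 78.95%.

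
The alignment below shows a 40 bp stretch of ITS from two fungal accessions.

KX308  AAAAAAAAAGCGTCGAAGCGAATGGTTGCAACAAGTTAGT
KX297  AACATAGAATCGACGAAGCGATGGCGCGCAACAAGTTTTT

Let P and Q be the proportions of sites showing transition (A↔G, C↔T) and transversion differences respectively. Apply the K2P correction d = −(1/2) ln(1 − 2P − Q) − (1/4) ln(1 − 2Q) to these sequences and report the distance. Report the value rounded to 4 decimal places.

Mismatches occur at site 3 (A→C, transversion), site 5 (A→T, transversion), site 7 (A→G, transition), site 10 (G→T, transversion), site 13 (T→A, transversion), site 22 (A→T, transversion), site 23 (T→G, transversion), site 25 (G→C, transversion), site 26 (T→G, transversion), site 27 (T→C, transition), site 38 (A→T, transversion), site 39 (G→T, transversion).
Of the 12 differences, 2 transitions and 10 transversions over 40 sites: P = 2/40 = 0.050000, Q = 10/40 = 0.250000.
d = −0.5·ln(0.650000) − 0.25·ln(0.500000) = −0.5·(-0.430783) − 0.25·(-0.693147) = 0.3887.

0.3887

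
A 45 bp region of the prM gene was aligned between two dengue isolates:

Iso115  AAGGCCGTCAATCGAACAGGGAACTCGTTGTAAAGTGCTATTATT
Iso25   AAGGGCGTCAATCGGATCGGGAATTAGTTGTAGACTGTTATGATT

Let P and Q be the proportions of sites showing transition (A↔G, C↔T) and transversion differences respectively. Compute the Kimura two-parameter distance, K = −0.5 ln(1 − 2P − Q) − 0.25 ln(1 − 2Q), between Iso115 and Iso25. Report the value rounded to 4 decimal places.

Mismatches occur at site 5 (C↔G, transversion), site 15 (A↔G, transition), site 17 (C↔T, transition), site 18 (A↔C, transversion), site 24 (C↔T, transition), site 26 (C↔A, transversion), site 33 (A↔G, transition), site 35 (G↔C, transversion), site 38 (C↔T, transition), site 42 (T↔G, transversion).
Of the 10 differences, 5 transitions and 5 transversions over 45 sites: P = 5/45 = 0.111111, Q = 5/45 = 0.111111.
d = −0.5·ln(0.666667) − 0.25·ln(0.777778) = −0.5·(-0.405465) − 0.25·(-0.251314) = 0.2656.

0.2656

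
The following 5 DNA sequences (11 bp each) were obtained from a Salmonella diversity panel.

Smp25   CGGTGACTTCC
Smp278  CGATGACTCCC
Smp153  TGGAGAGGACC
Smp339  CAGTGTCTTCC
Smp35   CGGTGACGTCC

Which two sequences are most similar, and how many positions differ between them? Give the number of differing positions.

Pairwise Hamming distances:
  Smp25 vs Smp278: 2
  Smp25 vs Smp153: 5
  Smp25 vs Smp339: 2
  Smp25 vs Smp35: 1
  Smp278 vs Smp153: 6
  Smp278 vs Smp339: 4
  Smp278 vs Smp35: 3
  Smp153 vs Smp339: 7
  Smp153 vs Smp35: 4
  Smp339 vs Smp35: 3
The smallest is 1, between Smp25 and Smp35.

1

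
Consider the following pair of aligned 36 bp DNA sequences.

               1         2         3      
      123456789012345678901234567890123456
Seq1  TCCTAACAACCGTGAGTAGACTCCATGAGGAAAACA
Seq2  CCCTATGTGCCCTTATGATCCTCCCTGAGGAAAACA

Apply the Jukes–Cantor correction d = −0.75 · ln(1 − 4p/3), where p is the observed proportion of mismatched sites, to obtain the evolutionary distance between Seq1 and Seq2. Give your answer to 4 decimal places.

The sequences differ at positions 1 (T/C), 6 (A/T), 7 (C/G), 8 (A/T), 9 (A/G), 12 (G/C), 14 (G/T), 16 (G/T), 17 (T/G), 19 (G/T), 20 (A/C), 25 (A/C).
p = 12/36 = 0.333333.
d = −0.75 · ln(1 − (4/3)·0.333333) = −0.75 · ln(0.555556) = −0.75 · (-0.587786) = 0.4408.

0.4408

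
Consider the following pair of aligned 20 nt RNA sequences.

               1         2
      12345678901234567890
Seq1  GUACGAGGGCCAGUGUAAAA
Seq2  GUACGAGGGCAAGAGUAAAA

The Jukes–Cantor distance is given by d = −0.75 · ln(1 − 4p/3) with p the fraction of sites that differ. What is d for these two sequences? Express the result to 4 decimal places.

Mismatches occur at site 11 (C↔A), site 14 (U↔A).
p = 2/20 = 0.100000.
d = −0.75 · ln(1 − (4/3)·0.100000) = −0.75 · ln(0.866667) = −0.75 · (-0.143100) = 0.1073.

0.1073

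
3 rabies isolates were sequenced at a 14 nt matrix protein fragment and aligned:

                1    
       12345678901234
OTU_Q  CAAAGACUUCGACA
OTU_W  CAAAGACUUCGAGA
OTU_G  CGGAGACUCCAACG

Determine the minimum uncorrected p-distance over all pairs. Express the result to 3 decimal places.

Pairwise Hamming distances:
  OTU_Q vs OTU_W: 1
  OTU_Q vs OTU_G: 5
  OTU_W vs OTU_G: 6
The smallest is 1 mismatch, between OTU_Q and OTU_W; p = 1/14 = 0.071.

0.071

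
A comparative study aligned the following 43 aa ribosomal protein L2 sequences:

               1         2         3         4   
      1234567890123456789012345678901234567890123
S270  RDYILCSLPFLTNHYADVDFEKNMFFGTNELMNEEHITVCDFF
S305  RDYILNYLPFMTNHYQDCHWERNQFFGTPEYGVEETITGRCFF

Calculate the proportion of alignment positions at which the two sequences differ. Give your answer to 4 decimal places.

Differing sites — 6:C/N; 7:S/Y; 11:L/M; 16:A/Q; 18:V/C; 19:D/H; 20:F/W; 22:K/R; 24:M/Q; 29:N/P; 31:L/Y; 32:M/G; 33:N/V; 36:H/T; 39:V/G; 40:C/R; 41:D/C.
There are 17 differences over 43 sites, so p = 17/43 = 0.3953.

0.3953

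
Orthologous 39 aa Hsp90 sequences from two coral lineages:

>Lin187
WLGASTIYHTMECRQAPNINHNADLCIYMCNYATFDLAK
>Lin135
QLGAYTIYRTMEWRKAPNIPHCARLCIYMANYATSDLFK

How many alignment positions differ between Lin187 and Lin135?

11

Mismatches occur at site 1 (W/Q), site 5 (S/Y), site 9 (H/R), site 13 (C/W), site 15 (Q/K), site 20 (N/P), site 22 (N/C), site 24 (D/R), site 30 (C/A), site 35 (F/S), site 38 (A/F).
That gives 11 mismatches out of 39 aligned sites, so the Hamming distance is 11.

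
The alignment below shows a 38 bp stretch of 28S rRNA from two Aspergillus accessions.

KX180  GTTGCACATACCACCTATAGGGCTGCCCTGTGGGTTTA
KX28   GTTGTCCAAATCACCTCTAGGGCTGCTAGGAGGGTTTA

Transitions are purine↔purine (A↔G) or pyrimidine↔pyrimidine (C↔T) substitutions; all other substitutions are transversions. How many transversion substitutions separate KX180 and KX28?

Differing sites — 5:C/T (Ti); 6:A/C (Tv); 9:T/A (Tv); 11:C/T (Ti); 17:A/C (Tv); 27:C/T (Ti); 28:C/A (Tv); 29:T/G (Tv); 31:T/A (Tv).
Of the 9 differences, 3 transitions and 6 transversions, so the answer is 6.

6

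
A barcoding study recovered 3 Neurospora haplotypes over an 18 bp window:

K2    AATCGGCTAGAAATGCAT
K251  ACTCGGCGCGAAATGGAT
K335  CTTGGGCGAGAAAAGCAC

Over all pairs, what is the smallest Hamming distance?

Pairwise Hamming distances:
  K2 vs K251: 4
  K2 vs K335: 6
  K251 vs K335: 7
The smallest is 4, between K2 and K251.

4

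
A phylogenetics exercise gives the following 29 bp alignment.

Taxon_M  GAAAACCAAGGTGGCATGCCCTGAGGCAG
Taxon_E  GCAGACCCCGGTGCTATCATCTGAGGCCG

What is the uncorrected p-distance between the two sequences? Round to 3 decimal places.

0.345

Differing sites — 2:A/C; 4:A/G; 8:A/C; 9:A/C; 14:G/C; 15:C/T; 18:G/C; 19:C/A; 20:C/T; 28:A/C.
There are 10 differences over 29 sites, so p = 10/29 = 0.345.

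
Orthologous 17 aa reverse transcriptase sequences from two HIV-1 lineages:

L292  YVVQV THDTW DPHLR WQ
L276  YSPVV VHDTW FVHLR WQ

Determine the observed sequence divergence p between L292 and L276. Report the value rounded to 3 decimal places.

0.353

The sequences differ at positions 2 (V/S), 3 (V/P), 4 (Q/V), 6 (T/V), 11 (D/F), 12 (P/V).
There are 6 differences over 17 sites, so p = 6/17 = 0.353.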